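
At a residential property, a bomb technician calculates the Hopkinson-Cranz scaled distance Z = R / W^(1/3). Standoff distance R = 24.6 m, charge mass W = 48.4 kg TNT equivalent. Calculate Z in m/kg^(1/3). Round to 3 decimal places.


Scaled distance calculation:
W^(1/3) = 48.4^(1/3) = 3.644308
Z = R / W^(1/3) = 24.6 / 3.644308
Z = 6.750 m/kg^(1/3)

6.750


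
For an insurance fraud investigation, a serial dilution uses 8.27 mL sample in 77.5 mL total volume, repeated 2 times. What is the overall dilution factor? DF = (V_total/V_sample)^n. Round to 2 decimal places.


Dilution factor calculation:
Single dilution = V_total / V_sample = 77.5 / 8.27 ≈ 9.371221
Number of dilutions = 2
Total DF = (77.5 / 8.27)^2 (full precision, rounded at the end) = 87.82

87.82


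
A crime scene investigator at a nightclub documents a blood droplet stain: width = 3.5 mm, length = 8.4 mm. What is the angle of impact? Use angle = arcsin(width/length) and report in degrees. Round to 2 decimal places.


Blood spatter impact angle calculation:
width / length = 3.5 / 8.4 = 0.416667
angle = arcsin(0.416667)
angle = 24.62 degrees

24.62


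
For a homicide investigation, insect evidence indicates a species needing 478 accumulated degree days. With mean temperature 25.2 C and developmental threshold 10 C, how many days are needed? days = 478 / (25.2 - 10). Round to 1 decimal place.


Insect development time:
Effective temperature = avg_temp - T_base = 25.2 - 10 = 15.2 C
Days = ADD / effective_temp = 478 / 15.2 = 31.4 days

31.4


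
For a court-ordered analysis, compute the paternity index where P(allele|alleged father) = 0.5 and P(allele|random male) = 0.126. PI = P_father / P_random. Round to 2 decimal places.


Paternity Index calculation:
PI = P(allele|father) / P(allele|random)
PI = 0.5 / 0.126
PI = 3.97

3.97


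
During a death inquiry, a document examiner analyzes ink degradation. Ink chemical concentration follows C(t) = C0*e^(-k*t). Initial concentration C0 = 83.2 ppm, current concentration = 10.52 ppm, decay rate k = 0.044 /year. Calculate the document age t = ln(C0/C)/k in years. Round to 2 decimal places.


Document age estimation:
C0/C = 83.2 / 10.52 = 7.908745
ln(C0/C) = 2.067969
t = 2.067969 / 0.044 = 47.00 years

47.00


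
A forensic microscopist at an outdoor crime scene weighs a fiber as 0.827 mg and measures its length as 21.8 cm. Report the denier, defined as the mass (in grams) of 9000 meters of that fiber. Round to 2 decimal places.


Denier calculation:
Mass in grams = 0.827 mg / 1000 = 0.000827 g
Length in meters = 21.8 cm / 100 = 0.218 m
Linear density = mass / length = 0.000827 / 0.218 = 0.00379358 g/m
Denier = (g/m) * 9000 = 0.00379358 * 9000 = 34.14

34.14


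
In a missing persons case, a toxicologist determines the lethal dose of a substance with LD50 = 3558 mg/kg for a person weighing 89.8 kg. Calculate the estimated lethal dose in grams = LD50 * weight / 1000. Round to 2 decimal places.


Lethal dose calculation:
Lethal dose = LD50 * body_weight / 1000
= 3558 * 89.8 / 1000
= 319508.4 / 1000
= 319.51 g

319.51


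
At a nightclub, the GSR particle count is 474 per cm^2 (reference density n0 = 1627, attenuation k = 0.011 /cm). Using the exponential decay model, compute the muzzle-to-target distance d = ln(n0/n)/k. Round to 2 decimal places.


GSR distance calculation:
n0/n = 1627 / 474 = 3.432489
ln(n0/n) = 1.233286
d = 1.233286 / 0.011 = 112.12 cm

112.12


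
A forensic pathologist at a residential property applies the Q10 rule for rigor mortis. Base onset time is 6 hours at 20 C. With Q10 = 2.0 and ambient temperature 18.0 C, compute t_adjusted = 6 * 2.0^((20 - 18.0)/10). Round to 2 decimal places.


Rigor mortis time adjustment:
Exponent = (T_ref - T_actual) / 10 = (20 - 18.0) / 10 = 0.2
Q10 factor = 2.0^0.2 = 1.1487
t_adjusted = 6 * 1.1487 = 6.89 hours

6.89


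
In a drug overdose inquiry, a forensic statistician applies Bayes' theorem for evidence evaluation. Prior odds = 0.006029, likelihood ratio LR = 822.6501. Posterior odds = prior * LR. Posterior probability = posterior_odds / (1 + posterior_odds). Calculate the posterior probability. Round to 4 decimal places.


Bayesian evidence evaluation:
Posterior odds = prior_odds * LR = 0.006029 * 822.6501 = 4.959757
Posterior probability = posterior_odds / (1 + posterior_odds)
= 4.959757 / (1 + 4.959757)
= 4.959757 / 5.959757
= 0.8322

0.8322


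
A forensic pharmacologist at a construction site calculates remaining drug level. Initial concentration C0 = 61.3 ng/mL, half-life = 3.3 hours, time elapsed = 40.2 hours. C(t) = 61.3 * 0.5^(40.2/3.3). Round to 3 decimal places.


Drug concentration decay:
Number of half-lives = t / t_half = 40.2 / 3.3 = 12.181818
Decay factor = 0.5^12.181818 = 0.00021523
C(t) = 61.3 * 0.00021523 = 0.013 ng/mL

0.013


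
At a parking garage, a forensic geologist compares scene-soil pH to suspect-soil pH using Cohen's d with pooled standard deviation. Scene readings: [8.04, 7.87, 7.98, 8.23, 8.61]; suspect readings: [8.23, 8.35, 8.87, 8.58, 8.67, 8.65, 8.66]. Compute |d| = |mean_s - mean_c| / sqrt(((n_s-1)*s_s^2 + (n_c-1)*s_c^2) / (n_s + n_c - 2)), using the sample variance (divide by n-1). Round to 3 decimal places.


Pooled-variance Cohen's d for soil pH comparison:
Scene mean = 40.73 / 5 = 8.146
Suspect mean = 60.01 / 7 = 8.572857
Scene sample variance s_s^2 = 0.08433
Suspect sample variance s_c^2 = 0.046424
Pooled variance = ((n_s-1)*s_s^2 + (n_c-1)*s_c^2) / (n_s + n_c - 2) = 0.061586
Pooled SD = sqrt(0.061586) = 0.248165
Mean difference = -0.426857
|d| = |-0.426857| / 0.248165 = 1.720

1.720


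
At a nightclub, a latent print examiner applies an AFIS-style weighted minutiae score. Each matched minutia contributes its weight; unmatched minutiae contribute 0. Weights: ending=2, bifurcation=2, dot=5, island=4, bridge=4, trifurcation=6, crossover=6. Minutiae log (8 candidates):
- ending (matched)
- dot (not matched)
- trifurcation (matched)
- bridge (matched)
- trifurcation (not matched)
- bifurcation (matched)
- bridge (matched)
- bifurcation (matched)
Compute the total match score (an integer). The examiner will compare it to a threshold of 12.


Weighted minutiae match score:
  ending: matched, +2 (running total 2)
  dot: not matched, +0
  trifurcation: matched, +6 (running total 8)
  bridge: matched, +4 (running total 12)
  trifurcation: not matched, +0
  bifurcation: matched, +2 (running total 14)
  bridge: matched, +4 (running total 18)
  bifurcation: matched, +2 (running total 20)
Total score = 20
Threshold = 12; verdict = identification

20


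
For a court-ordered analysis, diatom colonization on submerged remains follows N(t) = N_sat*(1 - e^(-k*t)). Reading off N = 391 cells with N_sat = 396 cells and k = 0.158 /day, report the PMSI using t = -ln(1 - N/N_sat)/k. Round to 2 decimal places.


PMSI from diatom colonization curve:
N / N_sat = 391 / 396 = 0.987374
1 - N/N_sat = 0.012626
ln(1 - N/N_sat) = -4.371997
t = -ln(1 - N/N_sat) / k = -(-4.371997) / 0.158 = 27.67 days

27.67


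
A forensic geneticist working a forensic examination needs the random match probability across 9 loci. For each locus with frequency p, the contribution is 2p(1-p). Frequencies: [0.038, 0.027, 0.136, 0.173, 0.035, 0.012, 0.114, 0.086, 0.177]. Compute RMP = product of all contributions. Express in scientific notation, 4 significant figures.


Computing RMP for 9 loci:
Locus 1: 2 * 0.038 * 0.962 = 0.073112
Locus 2: 2 * 0.027 * 0.973 = 0.052542
Locus 3: 2 * 0.136 * 0.864 = 0.235008
Locus 4: 2 * 0.173 * 0.827 = 0.286142
Locus 5: 2 * 0.035 * 0.965 = 0.06755
Locus 6: 2 * 0.012 * 0.988 = 0.023712
Locus 7: 2 * 0.114 * 0.886 = 0.202008
Locus 8: 2 * 0.086 * 0.914 = 0.157208
Locus 9: 2 * 0.177 * 0.823 = 0.291342
RMP = 3.828e-09

3.828e-09


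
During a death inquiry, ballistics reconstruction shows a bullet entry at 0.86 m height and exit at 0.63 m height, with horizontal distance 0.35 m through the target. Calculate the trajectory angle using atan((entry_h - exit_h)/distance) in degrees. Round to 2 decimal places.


Bullet trajectory angle:
Height difference = 0.86 - 0.63 = 0.23 m
angle = atan(0.23 / 0.35)
angle = atan(0.657143)
angle = 33.31 degrees

33.31


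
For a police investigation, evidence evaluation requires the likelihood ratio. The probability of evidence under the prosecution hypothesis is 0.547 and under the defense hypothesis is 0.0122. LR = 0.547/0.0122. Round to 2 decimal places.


Likelihood ratio calculation:
LR = P(E|Hp) / P(E|Hd)
LR = 0.547 / 0.0122
LR = 44.84

44.84


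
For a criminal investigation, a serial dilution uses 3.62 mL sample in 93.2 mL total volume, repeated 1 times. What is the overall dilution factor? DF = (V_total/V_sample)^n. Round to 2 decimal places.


Dilution factor calculation:
Single dilution = V_total / V_sample = 93.2 / 3.62 ≈ 25.745856
Number of dilutions = 1
Total DF = (93.2 / 3.62)^1 (full precision, rounded at the end) = 25.75

25.75


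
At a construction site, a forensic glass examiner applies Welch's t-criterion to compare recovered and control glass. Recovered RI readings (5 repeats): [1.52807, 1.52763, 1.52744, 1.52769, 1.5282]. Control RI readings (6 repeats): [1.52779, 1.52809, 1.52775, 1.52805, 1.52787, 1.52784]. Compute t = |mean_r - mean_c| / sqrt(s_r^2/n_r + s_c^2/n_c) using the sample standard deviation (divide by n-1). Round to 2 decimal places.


Welch's t-criterion for glass RI comparison:
Recovered mean = sum / n_r = 7.63903 / 5 = 1.527806
Control mean = sum / n_c = 9.16739 / 6 = 1.5278983
Recovered sample variance s_r^2 = 1.0083e-07
Control sample variance s_c^2 = 1.95367e-08
Welch SE (unpooled) = sqrt(s_r^2/n_r + s_c^2/n_c) = sqrt(2.0166e-08 + 3.25611e-09) = sqrt(2.34221e-08) = 0.000153043
|mean_r - mean_c| = 9.23333e-05
t = 9.23333e-05 / 0.000153043 = 0.60

0.60


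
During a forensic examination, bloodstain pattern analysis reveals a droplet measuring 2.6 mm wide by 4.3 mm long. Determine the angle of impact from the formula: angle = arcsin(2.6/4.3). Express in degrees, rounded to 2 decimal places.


Blood spatter impact angle calculation:
width / length = 2.6 / 4.3 = 0.604651
angle = arcsin(0.604651)
angle = 37.20 degrees

37.20


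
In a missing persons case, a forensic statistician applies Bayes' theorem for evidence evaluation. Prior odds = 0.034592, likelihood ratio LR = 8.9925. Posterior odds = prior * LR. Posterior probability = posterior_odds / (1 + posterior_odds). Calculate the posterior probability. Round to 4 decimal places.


Bayesian evidence evaluation:
Posterior odds = prior_odds * LR = 0.034592 * 8.9925 = 0.3110686
Posterior probability = posterior_odds / (1 + posterior_odds)
= 0.3110686 / (1 + 0.3110686)
= 0.3110686 / 1.3110686
= 0.2373

0.2373


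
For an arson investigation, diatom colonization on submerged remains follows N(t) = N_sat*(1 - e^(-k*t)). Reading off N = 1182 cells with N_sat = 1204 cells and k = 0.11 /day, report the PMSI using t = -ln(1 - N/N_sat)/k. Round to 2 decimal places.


PMSI from diatom colonization curve:
N / N_sat = 1182 / 1204 = 0.981728
1 - N/N_sat = 0.018272
ln(1 - N/N_sat) = -4.002385
t = -ln(1 - N/N_sat) / k = -(-4.002385) / 0.11 = 36.39 days

36.39


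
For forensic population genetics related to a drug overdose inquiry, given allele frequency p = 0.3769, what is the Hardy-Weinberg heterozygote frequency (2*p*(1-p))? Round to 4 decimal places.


Hardy-Weinberg heterozygote frequency:
q = 1 - p = 1 - 0.3769 = 0.6231
2pq = 2 * 0.3769 * 0.6231 = 0.4697

0.4697


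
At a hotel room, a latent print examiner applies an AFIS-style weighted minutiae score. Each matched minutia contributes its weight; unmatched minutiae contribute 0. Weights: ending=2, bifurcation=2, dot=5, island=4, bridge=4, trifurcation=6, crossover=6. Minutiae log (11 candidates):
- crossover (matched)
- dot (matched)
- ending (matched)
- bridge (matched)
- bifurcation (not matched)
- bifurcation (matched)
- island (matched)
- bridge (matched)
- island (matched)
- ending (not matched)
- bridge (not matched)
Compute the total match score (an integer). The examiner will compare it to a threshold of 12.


Weighted minutiae match score:
  crossover: matched, +6 (running total 6)
  dot: matched, +5 (running total 11)
  ending: matched, +2 (running total 13)
  bridge: matched, +4 (running total 17)
  bifurcation: not matched, +0
  bifurcation: matched, +2 (running total 19)
  island: matched, +4 (running total 23)
  bridge: matched, +4 (running total 27)
  island: matched, +4 (running total 31)
  ending: not matched, +0
  bridge: not matched, +0
Total score = 31
Threshold = 12; verdict = identification

31


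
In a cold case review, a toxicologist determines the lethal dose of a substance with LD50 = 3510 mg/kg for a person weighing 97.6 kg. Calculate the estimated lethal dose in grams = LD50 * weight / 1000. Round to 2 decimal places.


Lethal dose calculation:
Lethal dose = LD50 * body_weight / 1000
= 3510 * 97.6 / 1000
= 342576 / 1000
= 342.58 g

342.58


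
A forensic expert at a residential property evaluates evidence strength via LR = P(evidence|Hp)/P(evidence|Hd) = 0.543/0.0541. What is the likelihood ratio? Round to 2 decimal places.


Likelihood ratio calculation:
LR = P(E|Hp) / P(E|Hd)
LR = 0.543 / 0.0541
LR = 10.04

10.04


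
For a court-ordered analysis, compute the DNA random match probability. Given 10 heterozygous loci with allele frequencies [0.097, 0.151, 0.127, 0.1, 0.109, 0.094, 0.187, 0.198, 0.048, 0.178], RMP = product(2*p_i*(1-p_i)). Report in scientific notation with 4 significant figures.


Computing RMP for 10 loci:
Locus 1: 2 * 0.097 * 0.903 = 0.175182
Locus 2: 2 * 0.151 * 0.849 = 0.256398
Locus 3: 2 * 0.127 * 0.873 = 0.221742
Locus 4: 2 * 0.1 * 0.9 = 0.18
Locus 5: 2 * 0.109 * 0.891 = 0.194238
Locus 6: 2 * 0.094 * 0.906 = 0.170328
Locus 7: 2 * 0.187 * 0.813 = 0.304062
Locus 8: 2 * 0.198 * 0.802 = 0.317592
Locus 9: 2 * 0.048 * 0.952 = 0.091392
Locus 10: 2 * 0.178 * 0.822 = 0.292632
RMP = 1.532e-07

1.532e-07


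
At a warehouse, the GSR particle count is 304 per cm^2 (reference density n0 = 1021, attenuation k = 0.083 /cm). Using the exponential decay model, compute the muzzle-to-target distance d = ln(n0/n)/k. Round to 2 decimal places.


GSR distance calculation:
n0/n = 1021 / 304 = 3.358553
ln(n0/n) = 1.21151
d = 1.21151 / 0.083 = 14.60 cm

14.60


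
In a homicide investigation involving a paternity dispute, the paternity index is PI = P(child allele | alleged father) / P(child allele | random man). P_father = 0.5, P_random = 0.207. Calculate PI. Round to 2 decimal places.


Paternity Index calculation:
PI = P(allele|father) / P(allele|random)
PI = 0.5 / 0.207
PI = 2.42

2.42


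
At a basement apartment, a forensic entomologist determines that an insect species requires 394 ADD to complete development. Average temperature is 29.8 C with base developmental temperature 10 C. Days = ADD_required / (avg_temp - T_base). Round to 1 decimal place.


Insect development time:
Effective temperature = avg_temp - T_base = 29.8 - 10 = 19.8 C
Days = ADD / effective_temp = 394 / 19.8 = 19.9 days

19.9


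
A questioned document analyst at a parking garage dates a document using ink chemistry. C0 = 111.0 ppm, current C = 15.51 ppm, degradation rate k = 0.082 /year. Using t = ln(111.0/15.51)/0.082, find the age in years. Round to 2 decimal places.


Document age estimation:
C0/C = 111.0 / 15.51 = 7.156673
ln(C0/C) = 1.968045
t = 1.968045 / 0.082 = 24.00 years

24.00


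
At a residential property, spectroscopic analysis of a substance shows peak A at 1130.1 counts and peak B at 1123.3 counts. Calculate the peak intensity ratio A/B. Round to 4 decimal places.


Spectral peak ratio:
Peak A = 1130.1 counts
Peak B = 1123.3 counts
Ratio = 1130.1 / 1123.3 = 1.0061

1.0061


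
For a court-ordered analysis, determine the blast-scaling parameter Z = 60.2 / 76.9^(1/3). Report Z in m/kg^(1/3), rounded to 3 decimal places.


Scaled distance calculation:
W^(1/3) = 76.9^(1/3) = 4.252478
Z = R / W^(1/3) = 60.2 / 4.252478
Z = 14.156 m/kg^(1/3)

14.156


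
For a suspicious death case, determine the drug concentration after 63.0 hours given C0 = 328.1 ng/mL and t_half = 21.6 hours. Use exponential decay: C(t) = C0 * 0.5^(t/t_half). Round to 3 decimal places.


Drug concentration decay:
Number of half-lives = t / t_half = 63.0 / 21.6 = 2.916667
Decay factor = 0.5^2.916667 = 0.13243286
C(t) = 328.1 * 0.13243286 = 43.451 ng/mL

43.451


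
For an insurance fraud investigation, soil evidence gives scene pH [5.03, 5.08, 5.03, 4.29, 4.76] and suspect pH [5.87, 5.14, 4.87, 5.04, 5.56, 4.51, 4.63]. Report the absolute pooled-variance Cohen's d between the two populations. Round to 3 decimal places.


Pooled-variance Cohen's d for soil pH comparison:
Scene mean = 24.19 / 5 = 4.838
Suspect mean = 35.62 / 7 = 5.088571
Scene sample variance s_s^2 = 0.10967
Suspect sample variance s_c^2 = 0.238448
Pooled variance = ((n_s-1)*s_s^2 + (n_c-1)*s_c^2) / (n_s + n_c - 2) = 0.186937
Pooled SD = sqrt(0.186937) = 0.432362
Mean difference = -0.250571
|d| = |-0.250571| / 0.432362 = 0.580

0.580


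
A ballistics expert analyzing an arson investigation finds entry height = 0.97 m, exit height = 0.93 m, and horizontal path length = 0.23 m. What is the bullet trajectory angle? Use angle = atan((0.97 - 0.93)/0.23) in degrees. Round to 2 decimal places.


Bullet trajectory angle:
Height difference = 0.97 - 0.93 = 0.04 m
angle = atan(0.04 / 0.23)
angle = atan(0.173913)
angle = 9.87 degrees

9.87


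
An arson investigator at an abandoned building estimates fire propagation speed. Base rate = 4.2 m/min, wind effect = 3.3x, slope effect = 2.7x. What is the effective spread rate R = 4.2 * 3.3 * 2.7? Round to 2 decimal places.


Fire spread rate calculation:
R = R0 * wind_factor * slope_factor
= 4.2 * 3.3 * 2.7
= 13.86 * 2.7
= 37.42 m/min

37.42


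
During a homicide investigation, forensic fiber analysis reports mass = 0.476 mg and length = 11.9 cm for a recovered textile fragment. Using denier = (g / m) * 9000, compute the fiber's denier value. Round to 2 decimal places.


Denier calculation:
Mass in grams = 0.476 mg / 1000 = 0.000476 g
Length in meters = 11.9 cm / 100 = 0.119 m
Linear density = mass / length = 0.000476 / 0.119 = 0.004 g/m
Denier = (g/m) * 9000 = 0.004 * 9000 = 36.00

36.00


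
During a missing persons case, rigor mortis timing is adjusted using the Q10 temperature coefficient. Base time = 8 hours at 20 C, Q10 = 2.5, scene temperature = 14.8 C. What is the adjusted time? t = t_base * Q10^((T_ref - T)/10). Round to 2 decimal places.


Rigor mortis time adjustment:
Exponent = (T_ref - T_actual) / 10 = (20 - 14.8) / 10 = 0.52
Q10 factor = 2.5^0.52 = 1.61038
t_adjusted = 8 * 1.61038 = 12.88 hours

12.88


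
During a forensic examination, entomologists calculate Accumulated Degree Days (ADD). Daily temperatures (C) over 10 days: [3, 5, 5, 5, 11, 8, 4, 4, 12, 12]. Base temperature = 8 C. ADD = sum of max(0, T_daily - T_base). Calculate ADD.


Computing ADD day by day:
Day 1: max(0, 3 - 8) = 0
Day 2: max(0, 5 - 8) = 0
Day 3: max(0, 5 - 8) = 0
Day 4: max(0, 5 - 8) = 0
Day 5: max(0, 11 - 8) = 3
Day 6: max(0, 8 - 8) = 0
Day 7: max(0, 4 - 8) = 0
Day 8: max(0, 4 - 8) = 0
Day 9: max(0, 12 - 8) = 4
Day 10: max(0, 12 - 8) = 4
Total ADD = 11

11


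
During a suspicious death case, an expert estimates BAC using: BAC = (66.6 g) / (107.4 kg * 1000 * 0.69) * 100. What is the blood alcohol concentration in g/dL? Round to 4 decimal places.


Applying the Widmark formula:
BAC = (dose_g / (body_wt * 1000 * r)) * 100
Denominator = 107.4 * 1000 * 0.69 = 74106
BAC = (66.6 / 74106) * 100
BAC = 0.0899 g/dL

0.0899


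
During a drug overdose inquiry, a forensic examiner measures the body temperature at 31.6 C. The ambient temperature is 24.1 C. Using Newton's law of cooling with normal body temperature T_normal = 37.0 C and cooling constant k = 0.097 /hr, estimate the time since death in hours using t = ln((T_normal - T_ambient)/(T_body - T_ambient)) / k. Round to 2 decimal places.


Using Newton's law of cooling:
t = ln((T_normal - T_ambient) / (T_body - T_ambient)) / k
T_normal - T_ambient = 12.9
T_body - T_ambient = 7.5
Ratio = 1.72
ln(ratio) = 0.542324
t = 0.542324 / 0.097 = 5.59 hours

5.59


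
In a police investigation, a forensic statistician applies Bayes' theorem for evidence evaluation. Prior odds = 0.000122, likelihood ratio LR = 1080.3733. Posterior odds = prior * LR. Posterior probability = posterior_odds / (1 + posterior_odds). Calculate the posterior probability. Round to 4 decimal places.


Bayesian evidence evaluation:
Posterior odds = prior_odds * LR = 0.000122 * 1080.3733 = 0.1318055
Posterior probability = posterior_odds / (1 + posterior_odds)
= 0.1318055 / (1 + 0.1318055)
= 0.1318055 / 1.1318055
= 0.1165

0.1165


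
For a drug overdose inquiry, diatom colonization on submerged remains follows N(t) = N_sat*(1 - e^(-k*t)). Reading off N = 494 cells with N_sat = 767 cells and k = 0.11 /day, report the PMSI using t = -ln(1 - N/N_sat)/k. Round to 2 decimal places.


PMSI from diatom colonization curve:
N / N_sat = 494 / 767 = 0.644068
1 - N/N_sat = 0.355932
ln(1 - N/N_sat) = -1.033016
t = -ln(1 - N/N_sat) / k = -(-1.033016) / 0.11 = 9.39 days

9.39


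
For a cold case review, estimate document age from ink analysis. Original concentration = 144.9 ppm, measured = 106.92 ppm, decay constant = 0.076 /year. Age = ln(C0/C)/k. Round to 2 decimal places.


Document age estimation:
C0/C = 144.9 / 106.92 = 1.355219
ln(C0/C) = 0.303963
t = 0.303963 / 0.076 = 4.00 years

4.00


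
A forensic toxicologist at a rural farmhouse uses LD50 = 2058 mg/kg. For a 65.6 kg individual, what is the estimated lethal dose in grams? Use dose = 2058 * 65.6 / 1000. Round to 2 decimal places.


Lethal dose calculation:
Lethal dose = LD50 * body_weight / 1000
= 2058 * 65.6 / 1000
= 135004.8 / 1000
= 135.00 g

135.00


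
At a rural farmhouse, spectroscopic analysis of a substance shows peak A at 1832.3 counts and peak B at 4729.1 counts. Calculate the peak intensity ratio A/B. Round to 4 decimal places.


Spectral peak ratio:
Peak A = 1832.3 counts
Peak B = 4729.1 counts
Ratio = 1832.3 / 4729.1 = 0.3875

0.3875


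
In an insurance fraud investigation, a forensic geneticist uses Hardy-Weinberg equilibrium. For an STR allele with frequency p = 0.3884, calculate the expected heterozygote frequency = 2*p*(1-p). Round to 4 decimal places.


Hardy-Weinberg heterozygote frequency:
q = 1 - p = 1 - 0.3884 = 0.6116
2pq = 2 * 0.3884 * 0.6116 = 0.4751

0.4751


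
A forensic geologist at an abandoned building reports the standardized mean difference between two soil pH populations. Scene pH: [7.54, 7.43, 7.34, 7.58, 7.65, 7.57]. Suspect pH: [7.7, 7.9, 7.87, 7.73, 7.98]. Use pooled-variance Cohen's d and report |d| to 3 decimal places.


Pooled-variance Cohen's d for soil pH comparison:
Scene mean = 45.11 / 6 = 7.518333
Suspect mean = 39.18 / 5 = 7.836
Scene sample variance s_s^2 = 0.012777
Suspect sample variance s_c^2 = 0.01393
Pooled variance = ((n_s-1)*s_s^2 + (n_c-1)*s_c^2) / (n_s + n_c - 2) = 0.013289
Pooled SD = sqrt(0.013289) = 0.115278
Mean difference = -0.317667
|d| = |-0.317667| / 0.115278 = 2.756

2.756


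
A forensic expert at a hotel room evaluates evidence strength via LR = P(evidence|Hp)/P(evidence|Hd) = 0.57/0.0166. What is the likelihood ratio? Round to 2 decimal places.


Likelihood ratio calculation:
LR = P(E|Hp) / P(E|Hd)
LR = 0.57 / 0.0166
LR = 34.34

34.34


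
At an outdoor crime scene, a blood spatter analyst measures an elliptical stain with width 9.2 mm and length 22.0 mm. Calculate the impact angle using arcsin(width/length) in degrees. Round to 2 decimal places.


Blood spatter impact angle calculation:
width / length = 9.2 / 22.0 = 0.418182
angle = arcsin(0.418182)
angle = 24.72 degrees

24.72


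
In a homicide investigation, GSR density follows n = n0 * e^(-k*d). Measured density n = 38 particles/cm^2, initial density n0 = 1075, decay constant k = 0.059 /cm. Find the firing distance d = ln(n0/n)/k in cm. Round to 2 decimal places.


GSR distance calculation:
n0/n = 1075 / 38 = 28.289474
ln(n0/n) = 3.34249
d = 3.34249 / 0.059 = 56.65 cm

56.65


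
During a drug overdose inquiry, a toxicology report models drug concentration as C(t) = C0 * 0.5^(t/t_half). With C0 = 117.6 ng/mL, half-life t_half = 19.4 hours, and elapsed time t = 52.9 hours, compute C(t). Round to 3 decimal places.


Drug concentration decay:
Number of half-lives = t / t_half = 52.9 / 19.4 = 2.726804
Decay factor = 0.5^2.726804 = 0.15106025
C(t) = 117.6 * 0.15106025 = 17.765 ng/mL

17.765


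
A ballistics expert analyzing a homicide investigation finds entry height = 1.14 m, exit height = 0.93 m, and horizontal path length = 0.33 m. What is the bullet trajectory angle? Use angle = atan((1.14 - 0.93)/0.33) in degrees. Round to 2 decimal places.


Bullet trajectory angle:
Height difference = 1.14 - 0.93 = 0.21 m
angle = atan(0.21 / 0.33)
angle = atan(0.636364)
angle = 32.47 degrees

32.47


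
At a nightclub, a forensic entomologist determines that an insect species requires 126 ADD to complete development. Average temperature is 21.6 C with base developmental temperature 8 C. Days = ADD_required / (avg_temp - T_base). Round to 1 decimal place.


Insect development time:
Effective temperature = avg_temp - T_base = 21.6 - 8 = 13.6 C
Days = ADD / effective_temp = 126 / 13.6 = 9.3 days

9.3


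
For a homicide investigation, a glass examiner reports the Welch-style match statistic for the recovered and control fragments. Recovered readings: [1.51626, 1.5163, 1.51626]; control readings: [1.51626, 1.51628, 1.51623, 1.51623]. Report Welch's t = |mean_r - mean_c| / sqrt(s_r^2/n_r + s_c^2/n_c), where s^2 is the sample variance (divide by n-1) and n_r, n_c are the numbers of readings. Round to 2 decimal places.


Welch's t-criterion for glass RI comparison:
Recovered mean = sum / n_r = 4.54882 / 3 = 1.5162733
Control mean = sum / n_c = 6.065 / 4 = 1.51625
Recovered sample variance s_r^2 = 5.33333e-10
Control sample variance s_c^2 = 6e-10
Welch SE (unpooled) = sqrt(s_r^2/n_r + s_c^2/n_c) = sqrt(1.77778e-10 + 1.5e-10) = sqrt(3.27778e-10) = 1.81046e-05
|mean_r - mean_c| = 2.33333e-05
t = 2.33333e-05 / 1.81046e-05 = 1.29

1.29


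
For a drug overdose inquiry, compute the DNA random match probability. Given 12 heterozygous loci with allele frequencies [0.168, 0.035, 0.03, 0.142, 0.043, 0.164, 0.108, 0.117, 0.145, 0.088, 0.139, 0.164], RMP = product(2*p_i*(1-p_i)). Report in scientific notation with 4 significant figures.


Computing RMP for 12 loci:
Locus 1: 2 * 0.168 * 0.832 = 0.279552
Locus 2: 2 * 0.035 * 0.965 = 0.06755
Locus 3: 2 * 0.03 * 0.97 = 0.0582
Locus 4: 2 * 0.142 * 0.858 = 0.243672
Locus 5: 2 * 0.043 * 0.957 = 0.082302
Locus 6: 2 * 0.164 * 0.836 = 0.274208
Locus 7: 2 * 0.108 * 0.892 = 0.192672
Locus 8: 2 * 0.117 * 0.883 = 0.206622
Locus 9: 2 * 0.145 * 0.855 = 0.24795
Locus 10: 2 * 0.088 * 0.912 = 0.160512
Locus 11: 2 * 0.139 * 0.861 = 0.239358
Locus 12: 2 * 0.164 * 0.836 = 0.274208
RMP = 6.285e-10

6.285e-10


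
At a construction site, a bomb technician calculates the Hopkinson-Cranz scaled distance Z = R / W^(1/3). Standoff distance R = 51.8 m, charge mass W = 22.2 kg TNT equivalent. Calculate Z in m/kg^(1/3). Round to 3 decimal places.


Scaled distance calculation:
W^(1/3) = 22.2^(1/3) = 2.810505
Z = R / W^(1/3) = 51.8 / 2.810505
Z = 18.431 m/kg^(1/3)

18.431


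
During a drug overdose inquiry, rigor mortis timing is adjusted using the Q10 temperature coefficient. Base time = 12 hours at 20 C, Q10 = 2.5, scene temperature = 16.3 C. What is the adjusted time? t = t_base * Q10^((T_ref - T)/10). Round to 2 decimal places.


Rigor mortis time adjustment:
Exponent = (T_ref - T_actual) / 10 = (20 - 16.3) / 10 = 0.37
Q10 factor = 2.5^0.37 = 1.40358
t_adjusted = 12 * 1.40358 = 16.84 hours

16.84


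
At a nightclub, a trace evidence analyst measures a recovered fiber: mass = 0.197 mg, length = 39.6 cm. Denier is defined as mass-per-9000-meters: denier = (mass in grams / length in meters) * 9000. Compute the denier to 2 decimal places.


Denier calculation:
Mass in grams = 0.197 mg / 1000 = 0.000197 g
Length in meters = 39.6 cm / 100 = 0.396 m
Linear density = mass / length = 0.000197 / 0.396 = 0.00049747 g/m
Denier = (g/m) * 9000 = 0.00049747 * 9000 = 4.48

4.48


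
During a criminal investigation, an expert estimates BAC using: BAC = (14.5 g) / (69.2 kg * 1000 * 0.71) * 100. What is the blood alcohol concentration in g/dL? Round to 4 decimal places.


Applying the Widmark formula:
BAC = (dose_g / (body_wt * 1000 * r)) * 100
Denominator = 69.2 * 1000 * 0.71 = 49132
BAC = (14.5 / 49132) * 100
BAC = 0.0295 g/dL

0.0295


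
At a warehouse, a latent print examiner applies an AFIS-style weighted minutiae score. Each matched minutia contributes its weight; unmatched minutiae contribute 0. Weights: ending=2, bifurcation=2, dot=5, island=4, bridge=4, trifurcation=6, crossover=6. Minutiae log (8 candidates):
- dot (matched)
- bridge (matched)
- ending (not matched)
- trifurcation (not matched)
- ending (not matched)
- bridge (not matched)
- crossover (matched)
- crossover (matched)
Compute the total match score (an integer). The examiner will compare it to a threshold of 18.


Weighted minutiae match score:
  dot: matched, +5 (running total 5)
  bridge: matched, +4 (running total 9)
  ending: not matched, +0
  trifurcation: not matched, +0
  ending: not matched, +0
  bridge: not matched, +0
  crossover: matched, +6 (running total 15)
  crossover: matched, +6 (running total 21)
Total score = 21
Threshold = 18; verdict = identification

21


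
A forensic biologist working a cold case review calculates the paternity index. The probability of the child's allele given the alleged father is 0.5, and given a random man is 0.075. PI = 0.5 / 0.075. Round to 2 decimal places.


Paternity Index calculation:
PI = P(allele|father) / P(allele|random)
PI = 0.5 / 0.075
PI = 6.67

6.67


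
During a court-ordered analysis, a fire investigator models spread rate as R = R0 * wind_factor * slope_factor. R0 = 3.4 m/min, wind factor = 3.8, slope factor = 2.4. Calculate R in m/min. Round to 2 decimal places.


Fire spread rate calculation:
R = R0 * wind_factor * slope_factor
= 3.4 * 3.8 * 2.4
= 12.92 * 2.4
= 31.01 m/min

31.01


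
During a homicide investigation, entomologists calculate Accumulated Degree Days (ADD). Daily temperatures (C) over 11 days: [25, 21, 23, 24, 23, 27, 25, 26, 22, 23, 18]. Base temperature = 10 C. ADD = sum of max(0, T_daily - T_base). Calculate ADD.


Computing ADD day by day:
Day 1: max(0, 25 - 10) = 15
Day 2: max(0, 21 - 10) = 11
Day 3: max(0, 23 - 10) = 13
Day 4: max(0, 24 - 10) = 14
Day 5: max(0, 23 - 10) = 13
Day 6: max(0, 27 - 10) = 17
Day 7: max(0, 25 - 10) = 15
Day 8: max(0, 26 - 10) = 16
Day 9: max(0, 22 - 10) = 12
Day 10: max(0, 23 - 10) = 13
Day 11: max(0, 18 - 10) = 8
Total ADD = 147

147


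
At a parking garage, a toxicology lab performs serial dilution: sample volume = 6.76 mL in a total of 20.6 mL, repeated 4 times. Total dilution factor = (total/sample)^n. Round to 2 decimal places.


Dilution factor calculation:
Single dilution = V_total / V_sample = 20.6 / 6.76 ≈ 3.047337
Number of dilutions = 4
Total DF = (20.6 / 6.76)^4 (full precision, rounded at the end) = 86.23

86.23


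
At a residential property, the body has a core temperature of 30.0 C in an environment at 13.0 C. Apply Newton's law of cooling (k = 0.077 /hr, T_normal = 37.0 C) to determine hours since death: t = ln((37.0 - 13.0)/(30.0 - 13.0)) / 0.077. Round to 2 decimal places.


Using Newton's law of cooling:
t = ln((T_normal - T_ambient) / (T_body - T_ambient)) / k
T_normal - T_ambient = 24.0
T_body - T_ambient = 17.0
Ratio = 1.411765
ln(ratio) = 0.344841
t = 0.344841 / 0.077 = 4.48 hours

4.48


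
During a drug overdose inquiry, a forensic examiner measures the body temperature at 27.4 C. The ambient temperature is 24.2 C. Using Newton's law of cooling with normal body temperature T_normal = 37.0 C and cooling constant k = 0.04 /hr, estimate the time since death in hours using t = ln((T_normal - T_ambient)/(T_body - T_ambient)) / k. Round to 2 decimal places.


Using Newton's law of cooling:
t = ln((T_normal - T_ambient) / (T_body - T_ambient)) / k
T_normal - T_ambient = 12.8
T_body - T_ambient = 3.2
Ratio = 4
ln(ratio) = 1.386294
t = 1.386294 / 0.04 = 34.66 hours

34.66


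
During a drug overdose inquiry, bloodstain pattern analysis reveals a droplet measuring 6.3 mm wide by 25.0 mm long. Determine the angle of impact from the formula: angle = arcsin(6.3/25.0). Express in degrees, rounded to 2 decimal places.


Blood spatter impact angle calculation:
width / length = 6.3 / 25.0 = 0.252
angle = arcsin(0.252)
angle = 14.60 degrees

14.60


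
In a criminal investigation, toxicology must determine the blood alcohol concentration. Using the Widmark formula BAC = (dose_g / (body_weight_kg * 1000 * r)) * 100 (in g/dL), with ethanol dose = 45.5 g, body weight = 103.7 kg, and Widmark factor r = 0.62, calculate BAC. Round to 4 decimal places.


Applying the Widmark formula:
BAC = (dose_g / (body_wt * 1000 * r)) * 100
Denominator = 103.7 * 1000 * 0.62 = 64294
BAC = (45.5 / 64294) * 100
BAC = 0.0708 g/dL

0.0708


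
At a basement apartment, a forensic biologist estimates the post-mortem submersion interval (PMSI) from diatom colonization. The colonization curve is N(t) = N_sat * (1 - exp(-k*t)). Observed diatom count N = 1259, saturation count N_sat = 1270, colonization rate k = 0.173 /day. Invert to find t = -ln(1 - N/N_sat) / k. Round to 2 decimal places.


PMSI from diatom colonization curve:
N / N_sat = 1259 / 1270 = 0.991339
1 - N/N_sat = 0.008661
ln(1 - N/N_sat) = -4.748925
t = -ln(1 - N/N_sat) / k = -(-4.748925) / 0.173 = 27.45 days

27.45


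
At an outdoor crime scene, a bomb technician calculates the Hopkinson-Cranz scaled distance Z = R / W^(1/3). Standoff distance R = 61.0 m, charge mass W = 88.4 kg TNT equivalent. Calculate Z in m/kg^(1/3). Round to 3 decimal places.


Scaled distance calculation:
W^(1/3) = 88.4^(1/3) = 4.454689
Z = R / W^(1/3) = 61.0 / 4.454689
Z = 13.693 m/kg^(1/3)

13.693


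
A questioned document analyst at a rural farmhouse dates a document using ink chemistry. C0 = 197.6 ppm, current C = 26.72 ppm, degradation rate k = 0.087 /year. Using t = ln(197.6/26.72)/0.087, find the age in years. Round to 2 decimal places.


Document age estimation:
C0/C = 197.6 / 26.72 = 7.39521
ln(C0/C) = 2.000832
t = 2.000832 / 0.087 = 23.00 years

23.00


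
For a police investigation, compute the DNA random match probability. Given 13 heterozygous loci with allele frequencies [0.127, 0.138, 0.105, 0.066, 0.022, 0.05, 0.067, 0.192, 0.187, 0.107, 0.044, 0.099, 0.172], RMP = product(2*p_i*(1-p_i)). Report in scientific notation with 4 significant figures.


Computing RMP for 13 loci:
Locus 1: 2 * 0.127 * 0.873 = 0.221742
Locus 2: 2 * 0.138 * 0.862 = 0.237912
Locus 3: 2 * 0.105 * 0.895 = 0.18795
Locus 4: 2 * 0.066 * 0.934 = 0.123288
Locus 5: 2 * 0.022 * 0.978 = 0.043032
Locus 6: 2 * 0.05 * 0.95 = 0.095
Locus 7: 2 * 0.067 * 0.933 = 0.125022
Locus 8: 2 * 0.192 * 0.808 = 0.310272
Locus 9: 2 * 0.187 * 0.813 = 0.304062
Locus 10: 2 * 0.107 * 0.893 = 0.191102
Locus 11: 2 * 0.044 * 0.956 = 0.084128
Locus 12: 2 * 0.099 * 0.901 = 0.178398
Locus 13: 2 * 0.172 * 0.828 = 0.284832
RMP = 4.815e-11

4.815e-11


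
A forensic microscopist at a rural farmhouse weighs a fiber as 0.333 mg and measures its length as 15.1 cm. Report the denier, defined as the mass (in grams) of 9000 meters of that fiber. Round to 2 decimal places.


Denier calculation:
Mass in grams = 0.333 mg / 1000 = 0.000333 g
Length in meters = 15.1 cm / 100 = 0.151 m
Linear density = mass / length = 0.000333 / 0.151 = 0.0022053 g/m
Denier = (g/m) * 9000 = 0.0022053 * 9000 = 19.85

19.85


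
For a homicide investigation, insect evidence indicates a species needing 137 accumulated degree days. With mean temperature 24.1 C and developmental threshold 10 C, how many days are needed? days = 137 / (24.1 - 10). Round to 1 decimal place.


Insect development time:
Effective temperature = avg_temp - T_base = 24.1 - 10 = 14.1 C
Days = ADD / effective_temp = 137 / 14.1 = 9.7 days

9.7


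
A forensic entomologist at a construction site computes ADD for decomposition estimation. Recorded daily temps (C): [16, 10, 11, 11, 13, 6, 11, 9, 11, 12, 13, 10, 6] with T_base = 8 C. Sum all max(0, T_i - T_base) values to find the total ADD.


Computing ADD day by day:
Day 1: max(0, 16 - 8) = 8
Day 2: max(0, 10 - 8) = 2
Day 3: max(0, 11 - 8) = 3
Day 4: max(0, 11 - 8) = 3
Day 5: max(0, 13 - 8) = 5
Day 6: max(0, 6 - 8) = 0
Day 7: max(0, 11 - 8) = 3
Day 8: max(0, 9 - 8) = 1
Day 9: max(0, 11 - 8) = 3
Day 10: max(0, 12 - 8) = 4
Day 11: max(0, 13 - 8) = 5
Day 12: max(0, 10 - 8) = 2
Day 13: max(0, 6 - 8) = 0
Total ADD = 39

39


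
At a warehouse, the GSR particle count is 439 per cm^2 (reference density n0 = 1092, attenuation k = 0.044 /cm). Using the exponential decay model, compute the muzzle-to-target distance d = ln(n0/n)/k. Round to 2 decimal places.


GSR distance calculation:
n0/n = 1092 / 439 = 2.487472
ln(n0/n) = 0.911267
d = 0.911267 / 0.044 = 20.71 cm

20.71


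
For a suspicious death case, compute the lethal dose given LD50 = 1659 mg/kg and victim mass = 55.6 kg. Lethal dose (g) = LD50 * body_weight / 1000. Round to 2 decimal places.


Lethal dose calculation:
Lethal dose = LD50 * body_weight / 1000
= 1659 * 55.6 / 1000
= 92240.4 / 1000
= 92.24 g

92.24


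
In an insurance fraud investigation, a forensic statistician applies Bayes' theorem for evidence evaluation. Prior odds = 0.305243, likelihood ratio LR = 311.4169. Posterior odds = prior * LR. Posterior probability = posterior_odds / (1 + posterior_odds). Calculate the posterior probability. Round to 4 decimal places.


Bayesian evidence evaluation:
Posterior odds = prior_odds * LR = 0.305243 * 311.4169 = 95.05783
Posterior probability = posterior_odds / (1 + posterior_odds)
= 95.05783 / (1 + 95.05783)
= 95.05783 / 96.05783
= 0.9896

0.9896


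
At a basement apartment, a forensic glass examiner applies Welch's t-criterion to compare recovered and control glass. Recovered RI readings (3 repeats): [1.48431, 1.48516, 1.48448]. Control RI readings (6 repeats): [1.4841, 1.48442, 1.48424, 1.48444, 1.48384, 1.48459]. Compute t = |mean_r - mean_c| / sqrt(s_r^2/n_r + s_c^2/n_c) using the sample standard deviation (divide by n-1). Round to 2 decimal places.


Welch's t-criterion for glass RI comparison:
Recovered mean = sum / n_r = 4.45395 / 3 = 1.48465
Control mean = sum / n_c = 8.90563 / 6 = 1.4842717
Recovered sample variance s_r^2 = 2.023e-07
Control sample variance s_c^2 = 7.36967e-08
Welch SE (unpooled) = sqrt(s_r^2/n_r + s_c^2/n_c) = sqrt(6.74333e-08 + 1.22828e-08) = sqrt(7.97161e-08) = 0.00028234
|mean_r - mean_c| = 0.000378333
t = 0.000378333 / 0.00028234 = 1.34

1.34


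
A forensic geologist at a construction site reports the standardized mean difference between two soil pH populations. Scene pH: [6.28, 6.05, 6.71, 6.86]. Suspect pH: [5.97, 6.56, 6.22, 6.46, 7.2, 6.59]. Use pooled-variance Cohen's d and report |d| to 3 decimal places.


Pooled-variance Cohen's d for soil pH comparison:
Scene mean = 25.9 / 4 = 6.475
Suspect mean = 39 / 6 = 6.5
Scene sample variance s_s^2 = 0.1407
Suspect sample variance s_c^2 = 0.17252
Pooled variance = ((n_s-1)*s_s^2 + (n_c-1)*s_c^2) / (n_s + n_c - 2) = 0.160588
Pooled SD = sqrt(0.160588) = 0.400734
Mean difference = -0.025
|d| = |-0.025| / 0.400734 = 0.062

0.062


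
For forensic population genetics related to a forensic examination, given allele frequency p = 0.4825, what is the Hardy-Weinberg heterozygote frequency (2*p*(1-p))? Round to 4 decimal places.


Hardy-Weinberg heterozygote frequency:
q = 1 - p = 1 - 0.4825 = 0.5175
2pq = 2 * 0.4825 * 0.5175 = 0.4994

0.4994


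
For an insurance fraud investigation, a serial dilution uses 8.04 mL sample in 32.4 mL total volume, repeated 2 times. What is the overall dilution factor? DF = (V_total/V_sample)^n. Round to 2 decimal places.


Dilution factor calculation:
Single dilution = V_total / V_sample = 32.4 / 8.04 ≈ 4.029851
Number of dilutions = 2
Total DF = (32.4 / 8.04)^2 (full precision, rounded at the end) = 16.24

16.24
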